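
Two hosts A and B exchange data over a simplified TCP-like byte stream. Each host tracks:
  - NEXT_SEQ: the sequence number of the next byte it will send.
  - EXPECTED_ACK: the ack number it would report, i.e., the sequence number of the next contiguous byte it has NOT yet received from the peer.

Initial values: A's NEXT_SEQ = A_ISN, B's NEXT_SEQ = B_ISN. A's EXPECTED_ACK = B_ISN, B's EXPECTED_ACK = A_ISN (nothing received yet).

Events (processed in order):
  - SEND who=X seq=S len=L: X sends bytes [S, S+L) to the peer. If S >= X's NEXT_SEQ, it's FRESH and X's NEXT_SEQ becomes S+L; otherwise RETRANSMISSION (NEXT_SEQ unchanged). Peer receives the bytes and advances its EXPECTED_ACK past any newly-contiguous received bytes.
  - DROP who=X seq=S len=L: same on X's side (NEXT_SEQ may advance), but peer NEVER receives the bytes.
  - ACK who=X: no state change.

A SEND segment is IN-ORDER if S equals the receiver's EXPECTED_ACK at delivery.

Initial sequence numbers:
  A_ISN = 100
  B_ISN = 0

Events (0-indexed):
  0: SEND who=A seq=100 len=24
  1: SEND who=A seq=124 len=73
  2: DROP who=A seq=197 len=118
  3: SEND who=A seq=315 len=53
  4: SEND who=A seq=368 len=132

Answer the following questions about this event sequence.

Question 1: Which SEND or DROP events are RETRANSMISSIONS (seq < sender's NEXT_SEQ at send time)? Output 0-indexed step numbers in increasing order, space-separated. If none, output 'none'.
Step 0: SEND seq=100 -> fresh
Step 1: SEND seq=124 -> fresh
Step 2: DROP seq=197 -> fresh
Step 3: SEND seq=315 -> fresh
Step 4: SEND seq=368 -> fresh

Answer: none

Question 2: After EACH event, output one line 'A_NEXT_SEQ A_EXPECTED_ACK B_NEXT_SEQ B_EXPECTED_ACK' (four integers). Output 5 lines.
124 0 0 124
197 0 0 197
315 0 0 197
368 0 0 197
500 0 0 197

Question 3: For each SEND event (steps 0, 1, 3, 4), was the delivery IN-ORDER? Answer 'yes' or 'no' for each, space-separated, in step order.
Step 0: SEND seq=100 -> in-order
Step 1: SEND seq=124 -> in-order
Step 3: SEND seq=315 -> out-of-order
Step 4: SEND seq=368 -> out-of-order

Answer: yes yes no no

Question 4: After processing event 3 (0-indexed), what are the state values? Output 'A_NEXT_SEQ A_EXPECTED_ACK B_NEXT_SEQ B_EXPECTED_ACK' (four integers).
After event 0: A_seq=124 A_ack=0 B_seq=0 B_ack=124
After event 1: A_seq=197 A_ack=0 B_seq=0 B_ack=197
After event 2: A_seq=315 A_ack=0 B_seq=0 B_ack=197
After event 3: A_seq=368 A_ack=0 B_seq=0 B_ack=197

368 0 0 197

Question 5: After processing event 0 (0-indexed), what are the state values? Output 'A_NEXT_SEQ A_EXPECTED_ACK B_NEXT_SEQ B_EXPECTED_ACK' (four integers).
After event 0: A_seq=124 A_ack=0 B_seq=0 B_ack=124

124 0 0 124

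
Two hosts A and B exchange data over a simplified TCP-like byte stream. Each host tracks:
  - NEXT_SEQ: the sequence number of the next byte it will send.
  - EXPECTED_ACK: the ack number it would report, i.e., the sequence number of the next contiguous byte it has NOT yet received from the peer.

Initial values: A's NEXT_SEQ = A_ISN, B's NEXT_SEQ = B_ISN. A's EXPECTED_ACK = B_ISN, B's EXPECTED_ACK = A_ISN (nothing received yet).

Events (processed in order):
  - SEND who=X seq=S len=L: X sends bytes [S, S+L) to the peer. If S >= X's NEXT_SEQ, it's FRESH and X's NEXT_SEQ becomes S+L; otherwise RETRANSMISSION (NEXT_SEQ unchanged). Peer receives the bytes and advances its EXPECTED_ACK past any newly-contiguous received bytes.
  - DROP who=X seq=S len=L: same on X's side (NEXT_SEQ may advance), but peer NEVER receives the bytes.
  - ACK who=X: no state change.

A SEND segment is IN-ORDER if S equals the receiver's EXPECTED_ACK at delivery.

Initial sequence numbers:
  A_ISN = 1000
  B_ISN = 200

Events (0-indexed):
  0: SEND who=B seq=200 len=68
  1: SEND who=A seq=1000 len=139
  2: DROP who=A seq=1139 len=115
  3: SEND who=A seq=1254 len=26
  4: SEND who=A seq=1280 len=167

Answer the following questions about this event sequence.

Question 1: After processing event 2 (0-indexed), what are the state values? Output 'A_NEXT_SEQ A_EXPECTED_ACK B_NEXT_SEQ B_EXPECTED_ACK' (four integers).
After event 0: A_seq=1000 A_ack=268 B_seq=268 B_ack=1000
After event 1: A_seq=1139 A_ack=268 B_seq=268 B_ack=1139
After event 2: A_seq=1254 A_ack=268 B_seq=268 B_ack=1139

1254 268 268 1139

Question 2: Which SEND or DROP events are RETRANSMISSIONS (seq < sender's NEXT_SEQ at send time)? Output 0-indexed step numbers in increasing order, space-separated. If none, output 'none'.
Answer: none

Derivation:
Step 0: SEND seq=200 -> fresh
Step 1: SEND seq=1000 -> fresh
Step 2: DROP seq=1139 -> fresh
Step 3: SEND seq=1254 -> fresh
Step 4: SEND seq=1280 -> fresh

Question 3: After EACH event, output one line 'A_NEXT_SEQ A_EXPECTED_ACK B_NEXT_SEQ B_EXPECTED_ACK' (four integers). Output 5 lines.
1000 268 268 1000
1139 268 268 1139
1254 268 268 1139
1280 268 268 1139
1447 268 268 1139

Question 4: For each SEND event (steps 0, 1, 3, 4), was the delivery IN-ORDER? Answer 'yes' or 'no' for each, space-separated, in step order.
Step 0: SEND seq=200 -> in-order
Step 1: SEND seq=1000 -> in-order
Step 3: SEND seq=1254 -> out-of-order
Step 4: SEND seq=1280 -> out-of-order

Answer: yes yes no no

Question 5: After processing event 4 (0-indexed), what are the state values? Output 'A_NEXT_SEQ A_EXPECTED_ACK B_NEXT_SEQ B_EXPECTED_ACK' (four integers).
After event 0: A_seq=1000 A_ack=268 B_seq=268 B_ack=1000
After event 1: A_seq=1139 A_ack=268 B_seq=268 B_ack=1139
After event 2: A_seq=1254 A_ack=268 B_seq=268 B_ack=1139
After event 3: A_seq=1280 A_ack=268 B_seq=268 B_ack=1139
After event 4: A_seq=1447 A_ack=268 B_seq=268 B_ack=1139

1447 268 268 1139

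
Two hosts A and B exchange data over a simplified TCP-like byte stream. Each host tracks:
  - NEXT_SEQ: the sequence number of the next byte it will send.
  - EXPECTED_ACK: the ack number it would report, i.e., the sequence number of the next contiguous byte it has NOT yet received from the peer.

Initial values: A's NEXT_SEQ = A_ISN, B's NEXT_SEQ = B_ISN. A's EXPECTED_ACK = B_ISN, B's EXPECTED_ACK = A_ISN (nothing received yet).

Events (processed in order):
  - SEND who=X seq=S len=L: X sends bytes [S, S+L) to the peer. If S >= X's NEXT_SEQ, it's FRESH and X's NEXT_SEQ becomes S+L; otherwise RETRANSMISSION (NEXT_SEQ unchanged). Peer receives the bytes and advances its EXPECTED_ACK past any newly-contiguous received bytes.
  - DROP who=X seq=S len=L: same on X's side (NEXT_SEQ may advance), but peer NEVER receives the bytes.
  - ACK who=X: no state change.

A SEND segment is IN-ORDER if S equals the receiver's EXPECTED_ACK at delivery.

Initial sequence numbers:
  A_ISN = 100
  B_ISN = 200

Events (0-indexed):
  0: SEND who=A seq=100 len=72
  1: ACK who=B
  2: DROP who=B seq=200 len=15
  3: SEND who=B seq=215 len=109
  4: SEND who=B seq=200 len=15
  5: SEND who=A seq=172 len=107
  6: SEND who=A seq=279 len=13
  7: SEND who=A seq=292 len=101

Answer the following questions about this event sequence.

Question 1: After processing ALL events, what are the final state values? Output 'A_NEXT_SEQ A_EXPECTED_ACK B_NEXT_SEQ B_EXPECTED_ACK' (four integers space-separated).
Answer: 393 324 324 393

Derivation:
After event 0: A_seq=172 A_ack=200 B_seq=200 B_ack=172
After event 1: A_seq=172 A_ack=200 B_seq=200 B_ack=172
After event 2: A_seq=172 A_ack=200 B_seq=215 B_ack=172
After event 3: A_seq=172 A_ack=200 B_seq=324 B_ack=172
After event 4: A_seq=172 A_ack=324 B_seq=324 B_ack=172
After event 5: A_seq=279 A_ack=324 B_seq=324 B_ack=279
After event 6: A_seq=292 A_ack=324 B_seq=324 B_ack=292
After event 7: A_seq=393 A_ack=324 B_seq=324 B_ack=393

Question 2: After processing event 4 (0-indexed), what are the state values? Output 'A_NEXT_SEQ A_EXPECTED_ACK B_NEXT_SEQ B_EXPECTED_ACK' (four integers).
After event 0: A_seq=172 A_ack=200 B_seq=200 B_ack=172
After event 1: A_seq=172 A_ack=200 B_seq=200 B_ack=172
After event 2: A_seq=172 A_ack=200 B_seq=215 B_ack=172
After event 3: A_seq=172 A_ack=200 B_seq=324 B_ack=172
After event 4: A_seq=172 A_ack=324 B_seq=324 B_ack=172

172 324 324 172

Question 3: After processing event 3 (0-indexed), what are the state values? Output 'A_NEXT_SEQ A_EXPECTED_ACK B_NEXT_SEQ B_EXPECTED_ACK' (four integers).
After event 0: A_seq=172 A_ack=200 B_seq=200 B_ack=172
After event 1: A_seq=172 A_ack=200 B_seq=200 B_ack=172
After event 2: A_seq=172 A_ack=200 B_seq=215 B_ack=172
After event 3: A_seq=172 A_ack=200 B_seq=324 B_ack=172

172 200 324 172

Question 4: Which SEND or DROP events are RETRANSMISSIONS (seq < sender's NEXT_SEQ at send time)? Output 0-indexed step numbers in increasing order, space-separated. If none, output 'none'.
Answer: 4

Derivation:
Step 0: SEND seq=100 -> fresh
Step 2: DROP seq=200 -> fresh
Step 3: SEND seq=215 -> fresh
Step 4: SEND seq=200 -> retransmit
Step 5: SEND seq=172 -> fresh
Step 6: SEND seq=279 -> fresh
Step 7: SEND seq=292 -> fresh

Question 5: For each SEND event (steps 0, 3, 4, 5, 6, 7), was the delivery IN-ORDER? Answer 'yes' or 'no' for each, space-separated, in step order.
Step 0: SEND seq=100 -> in-order
Step 3: SEND seq=215 -> out-of-order
Step 4: SEND seq=200 -> in-order
Step 5: SEND seq=172 -> in-order
Step 6: SEND seq=279 -> in-order
Step 7: SEND seq=292 -> in-order

Answer: yes no yes yes yes yes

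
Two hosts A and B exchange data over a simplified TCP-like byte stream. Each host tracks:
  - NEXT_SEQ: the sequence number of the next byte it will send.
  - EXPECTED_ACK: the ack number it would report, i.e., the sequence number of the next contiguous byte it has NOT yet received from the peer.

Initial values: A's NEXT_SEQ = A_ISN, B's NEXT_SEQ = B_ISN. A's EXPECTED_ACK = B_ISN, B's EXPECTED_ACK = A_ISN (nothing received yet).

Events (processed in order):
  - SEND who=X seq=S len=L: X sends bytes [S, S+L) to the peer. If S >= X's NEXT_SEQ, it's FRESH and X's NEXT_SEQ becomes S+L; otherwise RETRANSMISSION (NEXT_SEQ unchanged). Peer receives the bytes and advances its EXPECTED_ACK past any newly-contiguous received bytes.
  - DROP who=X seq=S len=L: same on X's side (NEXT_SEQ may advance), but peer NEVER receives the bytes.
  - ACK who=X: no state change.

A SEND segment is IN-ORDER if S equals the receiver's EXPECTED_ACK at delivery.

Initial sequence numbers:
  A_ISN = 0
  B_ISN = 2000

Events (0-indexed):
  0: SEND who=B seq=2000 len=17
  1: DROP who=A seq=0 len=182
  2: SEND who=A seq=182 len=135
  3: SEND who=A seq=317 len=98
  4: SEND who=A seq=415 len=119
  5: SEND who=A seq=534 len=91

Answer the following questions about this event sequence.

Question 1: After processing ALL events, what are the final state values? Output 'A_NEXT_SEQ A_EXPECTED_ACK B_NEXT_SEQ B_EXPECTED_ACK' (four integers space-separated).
Answer: 625 2017 2017 0

Derivation:
After event 0: A_seq=0 A_ack=2017 B_seq=2017 B_ack=0
After event 1: A_seq=182 A_ack=2017 B_seq=2017 B_ack=0
After event 2: A_seq=317 A_ack=2017 B_seq=2017 B_ack=0
After event 3: A_seq=415 A_ack=2017 B_seq=2017 B_ack=0
After event 4: A_seq=534 A_ack=2017 B_seq=2017 B_ack=0
After event 5: A_seq=625 A_ack=2017 B_seq=2017 B_ack=0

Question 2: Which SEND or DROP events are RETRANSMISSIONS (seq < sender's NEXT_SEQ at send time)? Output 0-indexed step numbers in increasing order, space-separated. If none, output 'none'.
Step 0: SEND seq=2000 -> fresh
Step 1: DROP seq=0 -> fresh
Step 2: SEND seq=182 -> fresh
Step 3: SEND seq=317 -> fresh
Step 4: SEND seq=415 -> fresh
Step 5: SEND seq=534 -> fresh

Answer: none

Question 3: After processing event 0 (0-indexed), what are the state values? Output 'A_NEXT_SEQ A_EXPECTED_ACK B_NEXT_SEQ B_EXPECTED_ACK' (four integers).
After event 0: A_seq=0 A_ack=2017 B_seq=2017 B_ack=0

0 2017 2017 0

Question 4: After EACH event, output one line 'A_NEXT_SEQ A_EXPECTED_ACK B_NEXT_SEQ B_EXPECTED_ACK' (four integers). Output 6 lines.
0 2017 2017 0
182 2017 2017 0
317 2017 2017 0
415 2017 2017 0
534 2017 2017 0
625 2017 2017 0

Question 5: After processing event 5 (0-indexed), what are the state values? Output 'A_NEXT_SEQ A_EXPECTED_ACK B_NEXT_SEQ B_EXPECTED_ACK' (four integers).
After event 0: A_seq=0 A_ack=2017 B_seq=2017 B_ack=0
After event 1: A_seq=182 A_ack=2017 B_seq=2017 B_ack=0
After event 2: A_seq=317 A_ack=2017 B_seq=2017 B_ack=0
After event 3: A_seq=415 A_ack=2017 B_seq=2017 B_ack=0
After event 4: A_seq=534 A_ack=2017 B_seq=2017 B_ack=0
After event 5: A_seq=625 A_ack=2017 B_seq=2017 B_ack=0

625 2017 2017 0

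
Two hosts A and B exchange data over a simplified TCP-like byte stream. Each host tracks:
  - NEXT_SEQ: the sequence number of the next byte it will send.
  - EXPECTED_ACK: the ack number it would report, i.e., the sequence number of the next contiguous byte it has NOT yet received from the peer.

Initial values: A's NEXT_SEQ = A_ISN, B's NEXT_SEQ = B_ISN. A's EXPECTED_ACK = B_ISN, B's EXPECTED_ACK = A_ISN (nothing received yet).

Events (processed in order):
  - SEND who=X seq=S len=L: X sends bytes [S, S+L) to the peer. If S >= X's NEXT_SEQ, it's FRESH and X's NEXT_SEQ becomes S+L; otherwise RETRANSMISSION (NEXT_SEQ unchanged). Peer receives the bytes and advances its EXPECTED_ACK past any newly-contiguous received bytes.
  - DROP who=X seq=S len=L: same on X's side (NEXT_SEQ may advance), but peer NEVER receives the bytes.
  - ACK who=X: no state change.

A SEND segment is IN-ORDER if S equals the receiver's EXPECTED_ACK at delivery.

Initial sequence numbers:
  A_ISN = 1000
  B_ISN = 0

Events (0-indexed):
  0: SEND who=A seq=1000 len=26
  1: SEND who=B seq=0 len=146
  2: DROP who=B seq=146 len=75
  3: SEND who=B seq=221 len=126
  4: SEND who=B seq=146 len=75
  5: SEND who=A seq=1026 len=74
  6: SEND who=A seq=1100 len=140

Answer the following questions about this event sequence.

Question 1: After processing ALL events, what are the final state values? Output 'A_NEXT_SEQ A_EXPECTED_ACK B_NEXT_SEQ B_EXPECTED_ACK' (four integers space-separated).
Answer: 1240 347 347 1240

Derivation:
After event 0: A_seq=1026 A_ack=0 B_seq=0 B_ack=1026
After event 1: A_seq=1026 A_ack=146 B_seq=146 B_ack=1026
After event 2: A_seq=1026 A_ack=146 B_seq=221 B_ack=1026
After event 3: A_seq=1026 A_ack=146 B_seq=347 B_ack=1026
After event 4: A_seq=1026 A_ack=347 B_seq=347 B_ack=1026
After event 5: A_seq=1100 A_ack=347 B_seq=347 B_ack=1100
After event 6: A_seq=1240 A_ack=347 B_seq=347 B_ack=1240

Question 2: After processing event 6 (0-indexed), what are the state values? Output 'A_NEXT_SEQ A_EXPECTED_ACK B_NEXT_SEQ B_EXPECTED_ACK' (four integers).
After event 0: A_seq=1026 A_ack=0 B_seq=0 B_ack=1026
After event 1: A_seq=1026 A_ack=146 B_seq=146 B_ack=1026
After event 2: A_seq=1026 A_ack=146 B_seq=221 B_ack=1026
After event 3: A_seq=1026 A_ack=146 B_seq=347 B_ack=1026
After event 4: A_seq=1026 A_ack=347 B_seq=347 B_ack=1026
After event 5: A_seq=1100 A_ack=347 B_seq=347 B_ack=1100
After event 6: A_seq=1240 A_ack=347 B_seq=347 B_ack=1240

1240 347 347 1240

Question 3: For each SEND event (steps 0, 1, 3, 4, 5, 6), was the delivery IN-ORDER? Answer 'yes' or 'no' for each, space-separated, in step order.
Step 0: SEND seq=1000 -> in-order
Step 1: SEND seq=0 -> in-order
Step 3: SEND seq=221 -> out-of-order
Step 4: SEND seq=146 -> in-order
Step 5: SEND seq=1026 -> in-order
Step 6: SEND seq=1100 -> in-order

Answer: yes yes no yes yes yes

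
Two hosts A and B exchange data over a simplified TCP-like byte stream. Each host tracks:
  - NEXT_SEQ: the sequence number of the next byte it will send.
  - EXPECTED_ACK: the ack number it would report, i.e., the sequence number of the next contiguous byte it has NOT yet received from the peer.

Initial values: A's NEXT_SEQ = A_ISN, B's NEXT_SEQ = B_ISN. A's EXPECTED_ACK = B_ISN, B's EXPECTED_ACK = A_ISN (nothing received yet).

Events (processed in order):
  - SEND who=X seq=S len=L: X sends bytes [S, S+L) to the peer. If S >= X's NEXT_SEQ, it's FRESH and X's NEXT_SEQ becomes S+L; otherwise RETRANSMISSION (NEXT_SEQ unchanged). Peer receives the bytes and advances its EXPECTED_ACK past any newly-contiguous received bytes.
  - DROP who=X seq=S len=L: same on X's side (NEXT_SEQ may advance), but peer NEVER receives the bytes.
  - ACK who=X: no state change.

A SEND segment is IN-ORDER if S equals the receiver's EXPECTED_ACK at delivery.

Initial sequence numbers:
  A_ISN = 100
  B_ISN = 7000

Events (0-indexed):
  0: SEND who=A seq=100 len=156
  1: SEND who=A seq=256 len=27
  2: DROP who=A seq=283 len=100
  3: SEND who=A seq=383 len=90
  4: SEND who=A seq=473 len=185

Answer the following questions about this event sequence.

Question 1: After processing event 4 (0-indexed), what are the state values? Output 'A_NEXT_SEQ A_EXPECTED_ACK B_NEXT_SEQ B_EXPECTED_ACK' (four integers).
After event 0: A_seq=256 A_ack=7000 B_seq=7000 B_ack=256
After event 1: A_seq=283 A_ack=7000 B_seq=7000 B_ack=283
After event 2: A_seq=383 A_ack=7000 B_seq=7000 B_ack=283
After event 3: A_seq=473 A_ack=7000 B_seq=7000 B_ack=283
After event 4: A_seq=658 A_ack=7000 B_seq=7000 B_ack=283

658 7000 7000 283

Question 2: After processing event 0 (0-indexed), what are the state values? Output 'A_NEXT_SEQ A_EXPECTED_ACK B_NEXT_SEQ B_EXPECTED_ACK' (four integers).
After event 0: A_seq=256 A_ack=7000 B_seq=7000 B_ack=256

256 7000 7000 256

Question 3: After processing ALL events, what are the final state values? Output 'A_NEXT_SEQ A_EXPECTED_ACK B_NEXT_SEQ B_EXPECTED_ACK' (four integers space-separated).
Answer: 658 7000 7000 283

Derivation:
After event 0: A_seq=256 A_ack=7000 B_seq=7000 B_ack=256
After event 1: A_seq=283 A_ack=7000 B_seq=7000 B_ack=283
After event 2: A_seq=383 A_ack=7000 B_seq=7000 B_ack=283
After event 3: A_seq=473 A_ack=7000 B_seq=7000 B_ack=283
After event 4: A_seq=658 A_ack=7000 B_seq=7000 B_ack=283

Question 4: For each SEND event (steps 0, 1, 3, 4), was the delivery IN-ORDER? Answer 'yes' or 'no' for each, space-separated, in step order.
Step 0: SEND seq=100 -> in-order
Step 1: SEND seq=256 -> in-order
Step 3: SEND seq=383 -> out-of-order
Step 4: SEND seq=473 -> out-of-order

Answer: yes yes no no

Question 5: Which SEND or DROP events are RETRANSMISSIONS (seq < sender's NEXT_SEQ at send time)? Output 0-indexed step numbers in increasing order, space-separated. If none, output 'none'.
Step 0: SEND seq=100 -> fresh
Step 1: SEND seq=256 -> fresh
Step 2: DROP seq=283 -> fresh
Step 3: SEND seq=383 -> fresh
Step 4: SEND seq=473 -> fresh

Answer: none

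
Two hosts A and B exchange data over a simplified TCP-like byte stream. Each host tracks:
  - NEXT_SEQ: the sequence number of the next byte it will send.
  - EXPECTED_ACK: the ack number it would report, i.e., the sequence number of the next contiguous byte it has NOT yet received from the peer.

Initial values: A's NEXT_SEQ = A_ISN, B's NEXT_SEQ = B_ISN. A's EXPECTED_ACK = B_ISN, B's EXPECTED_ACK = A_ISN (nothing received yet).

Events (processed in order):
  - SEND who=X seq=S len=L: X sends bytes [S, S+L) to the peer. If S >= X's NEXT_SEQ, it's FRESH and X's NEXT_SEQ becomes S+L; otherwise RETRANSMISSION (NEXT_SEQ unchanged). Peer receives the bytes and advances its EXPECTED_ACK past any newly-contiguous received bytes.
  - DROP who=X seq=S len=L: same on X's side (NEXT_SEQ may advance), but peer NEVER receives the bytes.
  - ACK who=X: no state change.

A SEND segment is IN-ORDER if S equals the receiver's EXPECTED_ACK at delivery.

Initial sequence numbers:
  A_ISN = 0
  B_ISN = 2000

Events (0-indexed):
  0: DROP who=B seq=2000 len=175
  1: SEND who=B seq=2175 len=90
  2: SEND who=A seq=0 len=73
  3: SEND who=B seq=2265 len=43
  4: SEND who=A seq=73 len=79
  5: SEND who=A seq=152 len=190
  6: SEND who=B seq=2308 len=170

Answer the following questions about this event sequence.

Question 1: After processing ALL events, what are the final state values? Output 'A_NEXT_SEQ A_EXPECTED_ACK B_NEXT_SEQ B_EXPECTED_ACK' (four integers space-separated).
Answer: 342 2000 2478 342

Derivation:
After event 0: A_seq=0 A_ack=2000 B_seq=2175 B_ack=0
After event 1: A_seq=0 A_ack=2000 B_seq=2265 B_ack=0
After event 2: A_seq=73 A_ack=2000 B_seq=2265 B_ack=73
After event 3: A_seq=73 A_ack=2000 B_seq=2308 B_ack=73
After event 4: A_seq=152 A_ack=2000 B_seq=2308 B_ack=152
After event 5: A_seq=342 A_ack=2000 B_seq=2308 B_ack=342
After event 6: A_seq=342 A_ack=2000 B_seq=2478 B_ack=342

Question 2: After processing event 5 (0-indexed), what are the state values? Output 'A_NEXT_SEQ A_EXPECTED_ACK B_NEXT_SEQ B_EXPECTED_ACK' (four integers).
After event 0: A_seq=0 A_ack=2000 B_seq=2175 B_ack=0
After event 1: A_seq=0 A_ack=2000 B_seq=2265 B_ack=0
After event 2: A_seq=73 A_ack=2000 B_seq=2265 B_ack=73
After event 3: A_seq=73 A_ack=2000 B_seq=2308 B_ack=73
After event 4: A_seq=152 A_ack=2000 B_seq=2308 B_ack=152
After event 5: A_seq=342 A_ack=2000 B_seq=2308 B_ack=342

342 2000 2308 342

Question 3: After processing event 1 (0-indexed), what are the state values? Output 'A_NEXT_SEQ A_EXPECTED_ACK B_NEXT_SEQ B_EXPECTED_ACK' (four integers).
After event 0: A_seq=0 A_ack=2000 B_seq=2175 B_ack=0
After event 1: A_seq=0 A_ack=2000 B_seq=2265 B_ack=0

0 2000 2265 0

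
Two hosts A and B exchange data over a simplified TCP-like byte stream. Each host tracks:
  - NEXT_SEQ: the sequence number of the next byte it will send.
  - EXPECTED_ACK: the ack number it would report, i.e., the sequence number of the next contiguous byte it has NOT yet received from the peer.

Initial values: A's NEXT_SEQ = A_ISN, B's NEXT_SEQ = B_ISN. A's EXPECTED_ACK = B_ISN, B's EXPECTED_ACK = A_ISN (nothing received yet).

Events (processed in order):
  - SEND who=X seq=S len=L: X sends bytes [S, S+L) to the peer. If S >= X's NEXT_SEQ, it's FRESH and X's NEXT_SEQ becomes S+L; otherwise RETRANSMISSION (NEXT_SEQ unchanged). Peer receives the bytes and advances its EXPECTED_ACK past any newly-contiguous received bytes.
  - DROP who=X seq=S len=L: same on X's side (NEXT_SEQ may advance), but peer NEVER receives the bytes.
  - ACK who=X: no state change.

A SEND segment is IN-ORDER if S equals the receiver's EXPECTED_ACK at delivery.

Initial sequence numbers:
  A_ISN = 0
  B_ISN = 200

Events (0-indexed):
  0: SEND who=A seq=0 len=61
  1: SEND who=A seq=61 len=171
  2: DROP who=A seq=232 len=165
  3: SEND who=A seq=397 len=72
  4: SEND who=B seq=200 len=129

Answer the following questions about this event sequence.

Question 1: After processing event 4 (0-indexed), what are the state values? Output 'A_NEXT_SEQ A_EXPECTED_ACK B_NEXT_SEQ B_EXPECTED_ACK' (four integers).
After event 0: A_seq=61 A_ack=200 B_seq=200 B_ack=61
After event 1: A_seq=232 A_ack=200 B_seq=200 B_ack=232
After event 2: A_seq=397 A_ack=200 B_seq=200 B_ack=232
After event 3: A_seq=469 A_ack=200 B_seq=200 B_ack=232
After event 4: A_seq=469 A_ack=329 B_seq=329 B_ack=232

469 329 329 232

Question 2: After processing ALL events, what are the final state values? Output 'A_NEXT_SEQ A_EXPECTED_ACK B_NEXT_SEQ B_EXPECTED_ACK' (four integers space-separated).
After event 0: A_seq=61 A_ack=200 B_seq=200 B_ack=61
After event 1: A_seq=232 A_ack=200 B_seq=200 B_ack=232
After event 2: A_seq=397 A_ack=200 B_seq=200 B_ack=232
After event 3: A_seq=469 A_ack=200 B_seq=200 B_ack=232
After event 4: A_seq=469 A_ack=329 B_seq=329 B_ack=232

Answer: 469 329 329 232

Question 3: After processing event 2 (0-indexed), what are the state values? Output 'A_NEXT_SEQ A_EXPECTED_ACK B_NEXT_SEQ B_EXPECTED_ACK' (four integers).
After event 0: A_seq=61 A_ack=200 B_seq=200 B_ack=61
After event 1: A_seq=232 A_ack=200 B_seq=200 B_ack=232
After event 2: A_seq=397 A_ack=200 B_seq=200 B_ack=232

397 200 200 232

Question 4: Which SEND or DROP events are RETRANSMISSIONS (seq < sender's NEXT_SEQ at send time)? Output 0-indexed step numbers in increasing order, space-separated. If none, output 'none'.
Answer: none

Derivation:
Step 0: SEND seq=0 -> fresh
Step 1: SEND seq=61 -> fresh
Step 2: DROP seq=232 -> fresh
Step 3: SEND seq=397 -> fresh
Step 4: SEND seq=200 -> fresh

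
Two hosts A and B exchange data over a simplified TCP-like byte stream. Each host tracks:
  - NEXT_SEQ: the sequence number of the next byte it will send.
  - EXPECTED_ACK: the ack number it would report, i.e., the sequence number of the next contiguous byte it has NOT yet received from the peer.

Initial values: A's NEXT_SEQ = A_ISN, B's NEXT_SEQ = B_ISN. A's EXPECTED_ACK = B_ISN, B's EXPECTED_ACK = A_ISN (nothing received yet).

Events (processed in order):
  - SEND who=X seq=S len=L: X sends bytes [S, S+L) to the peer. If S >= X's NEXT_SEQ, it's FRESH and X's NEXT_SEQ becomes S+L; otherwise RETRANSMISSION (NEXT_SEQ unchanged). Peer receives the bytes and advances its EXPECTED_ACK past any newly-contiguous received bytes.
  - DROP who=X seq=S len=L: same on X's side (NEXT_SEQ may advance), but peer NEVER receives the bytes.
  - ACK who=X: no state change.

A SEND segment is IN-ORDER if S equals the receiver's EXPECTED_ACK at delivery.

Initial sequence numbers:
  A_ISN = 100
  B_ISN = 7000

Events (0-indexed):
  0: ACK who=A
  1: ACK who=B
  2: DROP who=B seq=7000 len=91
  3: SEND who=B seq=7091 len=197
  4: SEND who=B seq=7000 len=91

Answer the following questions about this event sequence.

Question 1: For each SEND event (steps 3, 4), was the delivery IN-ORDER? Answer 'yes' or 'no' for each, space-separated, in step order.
Answer: no yes

Derivation:
Step 3: SEND seq=7091 -> out-of-order
Step 4: SEND seq=7000 -> in-order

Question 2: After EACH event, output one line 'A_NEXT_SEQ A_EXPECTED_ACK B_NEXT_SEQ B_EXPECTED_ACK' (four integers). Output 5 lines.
100 7000 7000 100
100 7000 7000 100
100 7000 7091 100
100 7000 7288 100
100 7288 7288 100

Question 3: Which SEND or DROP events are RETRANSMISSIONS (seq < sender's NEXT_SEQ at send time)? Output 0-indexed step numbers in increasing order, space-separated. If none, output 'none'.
Step 2: DROP seq=7000 -> fresh
Step 3: SEND seq=7091 -> fresh
Step 4: SEND seq=7000 -> retransmit

Answer: 4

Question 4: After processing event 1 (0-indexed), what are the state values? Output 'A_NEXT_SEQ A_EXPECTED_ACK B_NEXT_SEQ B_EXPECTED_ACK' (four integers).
After event 0: A_seq=100 A_ack=7000 B_seq=7000 B_ack=100
After event 1: A_seq=100 A_ack=7000 B_seq=7000 B_ack=100

100 7000 7000 100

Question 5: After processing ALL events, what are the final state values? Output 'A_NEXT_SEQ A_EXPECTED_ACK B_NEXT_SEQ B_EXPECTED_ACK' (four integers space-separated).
Answer: 100 7288 7288 100

Derivation:
After event 0: A_seq=100 A_ack=7000 B_seq=7000 B_ack=100
After event 1: A_seq=100 A_ack=7000 B_seq=7000 B_ack=100
After event 2: A_seq=100 A_ack=7000 B_seq=7091 B_ack=100
After event 3: A_seq=100 A_ack=7000 B_seq=7288 B_ack=100
After event 4: A_seq=100 A_ack=7288 B_seq=7288 B_ack=100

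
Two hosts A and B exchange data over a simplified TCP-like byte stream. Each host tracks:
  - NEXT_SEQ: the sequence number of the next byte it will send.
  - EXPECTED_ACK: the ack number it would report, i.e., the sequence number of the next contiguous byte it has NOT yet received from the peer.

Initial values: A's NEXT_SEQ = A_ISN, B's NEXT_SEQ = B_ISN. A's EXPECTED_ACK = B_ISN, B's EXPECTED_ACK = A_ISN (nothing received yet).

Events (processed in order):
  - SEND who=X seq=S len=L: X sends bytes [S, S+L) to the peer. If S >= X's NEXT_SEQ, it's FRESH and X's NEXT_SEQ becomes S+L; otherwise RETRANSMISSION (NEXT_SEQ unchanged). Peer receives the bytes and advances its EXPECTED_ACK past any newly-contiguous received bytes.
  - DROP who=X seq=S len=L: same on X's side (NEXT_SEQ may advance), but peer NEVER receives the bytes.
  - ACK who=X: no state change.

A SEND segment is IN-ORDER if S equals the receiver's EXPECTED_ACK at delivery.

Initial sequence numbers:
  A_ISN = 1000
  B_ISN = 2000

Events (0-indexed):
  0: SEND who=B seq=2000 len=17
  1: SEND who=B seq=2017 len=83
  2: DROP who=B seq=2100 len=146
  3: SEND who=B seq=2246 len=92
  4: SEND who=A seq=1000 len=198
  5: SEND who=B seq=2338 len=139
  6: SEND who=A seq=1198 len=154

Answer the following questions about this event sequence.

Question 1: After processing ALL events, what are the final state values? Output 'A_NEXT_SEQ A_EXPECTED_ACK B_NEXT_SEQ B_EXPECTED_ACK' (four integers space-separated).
Answer: 1352 2100 2477 1352

Derivation:
After event 0: A_seq=1000 A_ack=2017 B_seq=2017 B_ack=1000
After event 1: A_seq=1000 A_ack=2100 B_seq=2100 B_ack=1000
After event 2: A_seq=1000 A_ack=2100 B_seq=2246 B_ack=1000
After event 3: A_seq=1000 A_ack=2100 B_seq=2338 B_ack=1000
After event 4: A_seq=1198 A_ack=2100 B_seq=2338 B_ack=1198
After event 5: A_seq=1198 A_ack=2100 B_seq=2477 B_ack=1198
After event 6: A_seq=1352 A_ack=2100 B_seq=2477 B_ack=1352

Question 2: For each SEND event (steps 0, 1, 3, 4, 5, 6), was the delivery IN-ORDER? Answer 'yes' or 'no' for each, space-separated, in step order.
Answer: yes yes no yes no yes

Derivation:
Step 0: SEND seq=2000 -> in-order
Step 1: SEND seq=2017 -> in-order
Step 3: SEND seq=2246 -> out-of-order
Step 4: SEND seq=1000 -> in-order
Step 5: SEND seq=2338 -> out-of-order
Step 6: SEND seq=1198 -> in-order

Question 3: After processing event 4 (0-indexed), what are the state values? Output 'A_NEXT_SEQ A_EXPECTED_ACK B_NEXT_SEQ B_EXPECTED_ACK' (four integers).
After event 0: A_seq=1000 A_ack=2017 B_seq=2017 B_ack=1000
After event 1: A_seq=1000 A_ack=2100 B_seq=2100 B_ack=1000
After event 2: A_seq=1000 A_ack=2100 B_seq=2246 B_ack=1000
After event 3: A_seq=1000 A_ack=2100 B_seq=2338 B_ack=1000
After event 4: A_seq=1198 A_ack=2100 B_seq=2338 B_ack=1198

1198 2100 2338 1198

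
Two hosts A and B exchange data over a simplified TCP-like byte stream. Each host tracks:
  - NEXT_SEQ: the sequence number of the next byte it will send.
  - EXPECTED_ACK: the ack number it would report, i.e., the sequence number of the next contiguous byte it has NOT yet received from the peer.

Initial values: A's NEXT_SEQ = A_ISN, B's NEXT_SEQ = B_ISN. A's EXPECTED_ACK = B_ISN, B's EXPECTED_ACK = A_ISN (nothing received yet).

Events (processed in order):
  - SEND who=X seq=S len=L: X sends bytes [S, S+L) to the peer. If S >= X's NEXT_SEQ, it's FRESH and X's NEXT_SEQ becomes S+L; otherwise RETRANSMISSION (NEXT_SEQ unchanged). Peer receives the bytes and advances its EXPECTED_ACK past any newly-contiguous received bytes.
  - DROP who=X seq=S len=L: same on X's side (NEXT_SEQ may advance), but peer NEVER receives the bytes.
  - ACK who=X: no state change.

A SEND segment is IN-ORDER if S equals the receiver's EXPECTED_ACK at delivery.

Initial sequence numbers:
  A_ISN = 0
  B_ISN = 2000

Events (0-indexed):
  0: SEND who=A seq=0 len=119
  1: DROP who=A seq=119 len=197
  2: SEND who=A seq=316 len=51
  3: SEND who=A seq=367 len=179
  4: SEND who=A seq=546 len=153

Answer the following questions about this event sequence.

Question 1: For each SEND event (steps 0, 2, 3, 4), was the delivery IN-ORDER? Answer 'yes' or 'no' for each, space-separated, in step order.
Step 0: SEND seq=0 -> in-order
Step 2: SEND seq=316 -> out-of-order
Step 3: SEND seq=367 -> out-of-order
Step 4: SEND seq=546 -> out-of-order

Answer: yes no no no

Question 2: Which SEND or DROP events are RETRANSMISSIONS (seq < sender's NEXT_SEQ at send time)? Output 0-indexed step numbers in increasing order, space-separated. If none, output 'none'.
Step 0: SEND seq=0 -> fresh
Step 1: DROP seq=119 -> fresh
Step 2: SEND seq=316 -> fresh
Step 3: SEND seq=367 -> fresh
Step 4: SEND seq=546 -> fresh

Answer: none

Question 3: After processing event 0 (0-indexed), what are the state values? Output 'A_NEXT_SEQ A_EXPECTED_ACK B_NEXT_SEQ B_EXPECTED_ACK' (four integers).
After event 0: A_seq=119 A_ack=2000 B_seq=2000 B_ack=119

119 2000 2000 119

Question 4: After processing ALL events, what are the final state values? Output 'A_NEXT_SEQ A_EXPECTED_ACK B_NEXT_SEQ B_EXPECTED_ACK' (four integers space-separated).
Answer: 699 2000 2000 119

Derivation:
After event 0: A_seq=119 A_ack=2000 B_seq=2000 B_ack=119
After event 1: A_seq=316 A_ack=2000 B_seq=2000 B_ack=119
After event 2: A_seq=367 A_ack=2000 B_seq=2000 B_ack=119
After event 3: A_seq=546 A_ack=2000 B_seq=2000 B_ack=119
After event 4: A_seq=699 A_ack=2000 B_seq=2000 B_ack=119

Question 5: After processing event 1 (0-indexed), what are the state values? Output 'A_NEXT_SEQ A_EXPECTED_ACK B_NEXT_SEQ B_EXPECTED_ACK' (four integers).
After event 0: A_seq=119 A_ack=2000 B_seq=2000 B_ack=119
After event 1: A_seq=316 A_ack=2000 B_seq=2000 B_ack=119

316 2000 2000 119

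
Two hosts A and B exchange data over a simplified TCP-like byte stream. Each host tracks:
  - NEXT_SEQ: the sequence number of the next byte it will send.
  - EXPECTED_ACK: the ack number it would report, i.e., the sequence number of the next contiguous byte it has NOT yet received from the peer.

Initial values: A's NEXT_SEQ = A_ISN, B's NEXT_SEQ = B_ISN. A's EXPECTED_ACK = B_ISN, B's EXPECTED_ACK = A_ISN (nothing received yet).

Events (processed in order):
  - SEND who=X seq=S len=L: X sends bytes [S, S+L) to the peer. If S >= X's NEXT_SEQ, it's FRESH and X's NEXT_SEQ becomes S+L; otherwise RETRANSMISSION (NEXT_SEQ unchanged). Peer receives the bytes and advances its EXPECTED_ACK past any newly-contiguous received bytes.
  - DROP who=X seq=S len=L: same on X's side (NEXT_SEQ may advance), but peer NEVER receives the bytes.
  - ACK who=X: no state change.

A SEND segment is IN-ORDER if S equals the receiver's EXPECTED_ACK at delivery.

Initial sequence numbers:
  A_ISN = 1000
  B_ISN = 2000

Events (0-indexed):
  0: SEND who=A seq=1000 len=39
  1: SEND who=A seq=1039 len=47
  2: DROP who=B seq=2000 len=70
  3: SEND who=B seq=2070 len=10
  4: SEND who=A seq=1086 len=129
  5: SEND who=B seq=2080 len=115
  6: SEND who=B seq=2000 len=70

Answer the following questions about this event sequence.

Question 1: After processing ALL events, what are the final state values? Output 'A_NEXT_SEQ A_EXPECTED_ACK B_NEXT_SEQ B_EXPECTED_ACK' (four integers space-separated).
After event 0: A_seq=1039 A_ack=2000 B_seq=2000 B_ack=1039
After event 1: A_seq=1086 A_ack=2000 B_seq=2000 B_ack=1086
After event 2: A_seq=1086 A_ack=2000 B_seq=2070 B_ack=1086
After event 3: A_seq=1086 A_ack=2000 B_seq=2080 B_ack=1086
After event 4: A_seq=1215 A_ack=2000 B_seq=2080 B_ack=1215
After event 5: A_seq=1215 A_ack=2000 B_seq=2195 B_ack=1215
After event 6: A_seq=1215 A_ack=2195 B_seq=2195 B_ack=1215

Answer: 1215 2195 2195 1215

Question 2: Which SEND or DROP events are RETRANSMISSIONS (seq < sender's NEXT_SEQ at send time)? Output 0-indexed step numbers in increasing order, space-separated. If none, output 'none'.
Answer: 6

Derivation:
Step 0: SEND seq=1000 -> fresh
Step 1: SEND seq=1039 -> fresh
Step 2: DROP seq=2000 -> fresh
Step 3: SEND seq=2070 -> fresh
Step 4: SEND seq=1086 -> fresh
Step 5: SEND seq=2080 -> fresh
Step 6: SEND seq=2000 -> retransmit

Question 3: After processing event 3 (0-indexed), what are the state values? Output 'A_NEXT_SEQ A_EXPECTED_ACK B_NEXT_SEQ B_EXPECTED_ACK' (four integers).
After event 0: A_seq=1039 A_ack=2000 B_seq=2000 B_ack=1039
After event 1: A_seq=1086 A_ack=2000 B_seq=2000 B_ack=1086
After event 2: A_seq=1086 A_ack=2000 B_seq=2070 B_ack=1086
After event 3: A_seq=1086 A_ack=2000 B_seq=2080 B_ack=1086

1086 2000 2080 1086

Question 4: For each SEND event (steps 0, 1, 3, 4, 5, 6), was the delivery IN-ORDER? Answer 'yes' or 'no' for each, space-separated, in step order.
Step 0: SEND seq=1000 -> in-order
Step 1: SEND seq=1039 -> in-order
Step 3: SEND seq=2070 -> out-of-order
Step 4: SEND seq=1086 -> in-order
Step 5: SEND seq=2080 -> out-of-order
Step 6: SEND seq=2000 -> in-order

Answer: yes yes no yes no yes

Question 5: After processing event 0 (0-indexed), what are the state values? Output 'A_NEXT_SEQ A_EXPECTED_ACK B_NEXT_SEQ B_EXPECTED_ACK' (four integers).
After event 0: A_seq=1039 A_ack=2000 B_seq=2000 B_ack=1039

1039 2000 2000 1039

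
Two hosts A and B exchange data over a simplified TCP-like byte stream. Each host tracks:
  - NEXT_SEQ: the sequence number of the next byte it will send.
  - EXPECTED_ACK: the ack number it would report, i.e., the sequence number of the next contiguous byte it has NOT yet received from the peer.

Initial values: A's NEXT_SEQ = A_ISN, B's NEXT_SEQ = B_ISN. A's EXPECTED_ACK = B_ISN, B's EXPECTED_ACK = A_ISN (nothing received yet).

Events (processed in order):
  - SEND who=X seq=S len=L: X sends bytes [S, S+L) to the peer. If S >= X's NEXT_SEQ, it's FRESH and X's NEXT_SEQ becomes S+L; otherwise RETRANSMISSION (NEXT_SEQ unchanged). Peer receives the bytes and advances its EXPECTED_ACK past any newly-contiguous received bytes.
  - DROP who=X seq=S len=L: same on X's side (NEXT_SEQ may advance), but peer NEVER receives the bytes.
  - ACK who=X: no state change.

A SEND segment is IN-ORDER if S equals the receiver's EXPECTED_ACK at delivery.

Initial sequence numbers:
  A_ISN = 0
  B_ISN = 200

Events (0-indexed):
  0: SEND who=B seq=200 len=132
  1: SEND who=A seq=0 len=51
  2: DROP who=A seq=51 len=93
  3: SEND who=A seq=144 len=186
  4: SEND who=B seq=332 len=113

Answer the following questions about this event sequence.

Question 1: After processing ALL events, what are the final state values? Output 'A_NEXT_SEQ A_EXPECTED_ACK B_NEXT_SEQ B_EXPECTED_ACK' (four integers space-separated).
After event 0: A_seq=0 A_ack=332 B_seq=332 B_ack=0
After event 1: A_seq=51 A_ack=332 B_seq=332 B_ack=51
After event 2: A_seq=144 A_ack=332 B_seq=332 B_ack=51
After event 3: A_seq=330 A_ack=332 B_seq=332 B_ack=51
After event 4: A_seq=330 A_ack=445 B_seq=445 B_ack=51

Answer: 330 445 445 51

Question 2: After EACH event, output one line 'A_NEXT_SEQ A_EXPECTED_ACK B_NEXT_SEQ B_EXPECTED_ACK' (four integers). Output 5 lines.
0 332 332 0
51 332 332 51
144 332 332 51
330 332 332 51
330 445 445 51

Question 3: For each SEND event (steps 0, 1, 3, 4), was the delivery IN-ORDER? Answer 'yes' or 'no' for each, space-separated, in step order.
Step 0: SEND seq=200 -> in-order
Step 1: SEND seq=0 -> in-order
Step 3: SEND seq=144 -> out-of-order
Step 4: SEND seq=332 -> in-order

Answer: yes yes no yes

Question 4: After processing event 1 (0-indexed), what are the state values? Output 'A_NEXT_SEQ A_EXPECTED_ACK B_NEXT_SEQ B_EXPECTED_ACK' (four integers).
After event 0: A_seq=0 A_ack=332 B_seq=332 B_ack=0
After event 1: A_seq=51 A_ack=332 B_seq=332 B_ack=51

51 332 332 51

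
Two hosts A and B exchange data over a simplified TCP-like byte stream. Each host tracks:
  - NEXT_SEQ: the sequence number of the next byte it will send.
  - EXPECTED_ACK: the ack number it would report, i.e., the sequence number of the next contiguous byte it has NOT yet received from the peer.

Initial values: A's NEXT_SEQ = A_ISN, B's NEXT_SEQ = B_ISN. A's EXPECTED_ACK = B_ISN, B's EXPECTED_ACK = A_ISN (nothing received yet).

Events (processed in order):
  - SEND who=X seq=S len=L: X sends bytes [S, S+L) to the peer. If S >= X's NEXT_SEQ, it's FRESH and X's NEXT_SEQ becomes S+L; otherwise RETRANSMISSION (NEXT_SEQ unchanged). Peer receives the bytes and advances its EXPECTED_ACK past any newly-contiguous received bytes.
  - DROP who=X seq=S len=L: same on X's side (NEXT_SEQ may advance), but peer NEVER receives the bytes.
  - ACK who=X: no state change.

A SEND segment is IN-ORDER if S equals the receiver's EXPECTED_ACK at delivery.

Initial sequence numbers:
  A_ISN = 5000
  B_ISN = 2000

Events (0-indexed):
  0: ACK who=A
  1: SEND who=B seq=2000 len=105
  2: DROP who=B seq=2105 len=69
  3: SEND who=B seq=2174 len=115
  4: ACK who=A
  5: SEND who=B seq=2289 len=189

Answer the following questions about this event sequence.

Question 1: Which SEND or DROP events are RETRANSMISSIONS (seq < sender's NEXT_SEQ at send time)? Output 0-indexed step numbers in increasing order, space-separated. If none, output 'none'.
Step 1: SEND seq=2000 -> fresh
Step 2: DROP seq=2105 -> fresh
Step 3: SEND seq=2174 -> fresh
Step 5: SEND seq=2289 -> fresh

Answer: none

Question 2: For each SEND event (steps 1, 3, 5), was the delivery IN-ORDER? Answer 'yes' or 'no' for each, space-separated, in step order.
Answer: yes no no

Derivation:
Step 1: SEND seq=2000 -> in-order
Step 3: SEND seq=2174 -> out-of-order
Step 5: SEND seq=2289 -> out-of-order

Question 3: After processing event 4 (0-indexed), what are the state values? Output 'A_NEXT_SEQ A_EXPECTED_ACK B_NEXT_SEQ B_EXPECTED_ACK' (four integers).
After event 0: A_seq=5000 A_ack=2000 B_seq=2000 B_ack=5000
After event 1: A_seq=5000 A_ack=2105 B_seq=2105 B_ack=5000
After event 2: A_seq=5000 A_ack=2105 B_seq=2174 B_ack=5000
After event 3: A_seq=5000 A_ack=2105 B_seq=2289 B_ack=5000
After event 4: A_seq=5000 A_ack=2105 B_seq=2289 B_ack=5000

5000 2105 2289 5000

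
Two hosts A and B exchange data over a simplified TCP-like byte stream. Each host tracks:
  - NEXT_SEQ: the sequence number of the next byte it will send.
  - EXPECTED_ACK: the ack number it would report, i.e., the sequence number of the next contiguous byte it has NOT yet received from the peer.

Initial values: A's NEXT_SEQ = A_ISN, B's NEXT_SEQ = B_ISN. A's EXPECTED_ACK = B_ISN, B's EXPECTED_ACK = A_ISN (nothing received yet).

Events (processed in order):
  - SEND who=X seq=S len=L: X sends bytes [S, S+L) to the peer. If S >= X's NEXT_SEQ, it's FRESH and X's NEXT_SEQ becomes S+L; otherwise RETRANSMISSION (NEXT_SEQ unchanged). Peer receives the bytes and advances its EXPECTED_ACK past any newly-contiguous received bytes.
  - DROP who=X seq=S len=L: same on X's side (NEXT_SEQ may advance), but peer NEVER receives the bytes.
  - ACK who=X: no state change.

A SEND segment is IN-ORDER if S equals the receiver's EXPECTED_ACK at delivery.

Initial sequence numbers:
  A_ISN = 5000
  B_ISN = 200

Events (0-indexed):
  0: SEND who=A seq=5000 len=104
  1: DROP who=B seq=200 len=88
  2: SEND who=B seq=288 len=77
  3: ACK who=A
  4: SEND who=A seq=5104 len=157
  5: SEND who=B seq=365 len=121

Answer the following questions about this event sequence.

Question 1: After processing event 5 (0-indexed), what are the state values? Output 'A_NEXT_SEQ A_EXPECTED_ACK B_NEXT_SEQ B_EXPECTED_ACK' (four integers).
After event 0: A_seq=5104 A_ack=200 B_seq=200 B_ack=5104
After event 1: A_seq=5104 A_ack=200 B_seq=288 B_ack=5104
After event 2: A_seq=5104 A_ack=200 B_seq=365 B_ack=5104
After event 3: A_seq=5104 A_ack=200 B_seq=365 B_ack=5104
After event 4: A_seq=5261 A_ack=200 B_seq=365 B_ack=5261
After event 5: A_seq=5261 A_ack=200 B_seq=486 B_ack=5261

5261 200 486 5261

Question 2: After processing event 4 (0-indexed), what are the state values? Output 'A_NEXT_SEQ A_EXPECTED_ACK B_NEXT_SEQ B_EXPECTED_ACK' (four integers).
After event 0: A_seq=5104 A_ack=200 B_seq=200 B_ack=5104
After event 1: A_seq=5104 A_ack=200 B_seq=288 B_ack=5104
After event 2: A_seq=5104 A_ack=200 B_seq=365 B_ack=5104
After event 3: A_seq=5104 A_ack=200 B_seq=365 B_ack=5104
After event 4: A_seq=5261 A_ack=200 B_seq=365 B_ack=5261

5261 200 365 5261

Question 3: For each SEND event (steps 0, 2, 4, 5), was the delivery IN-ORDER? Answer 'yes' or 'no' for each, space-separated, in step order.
Answer: yes no yes no

Derivation:
Step 0: SEND seq=5000 -> in-order
Step 2: SEND seq=288 -> out-of-order
Step 4: SEND seq=5104 -> in-order
Step 5: SEND seq=365 -> out-of-order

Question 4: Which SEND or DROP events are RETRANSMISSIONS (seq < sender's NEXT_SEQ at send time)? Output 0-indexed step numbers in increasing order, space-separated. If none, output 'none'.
Answer: none

Derivation:
Step 0: SEND seq=5000 -> fresh
Step 1: DROP seq=200 -> fresh
Step 2: SEND seq=288 -> fresh
Step 4: SEND seq=5104 -> fresh
Step 5: SEND seq=365 -> fresh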